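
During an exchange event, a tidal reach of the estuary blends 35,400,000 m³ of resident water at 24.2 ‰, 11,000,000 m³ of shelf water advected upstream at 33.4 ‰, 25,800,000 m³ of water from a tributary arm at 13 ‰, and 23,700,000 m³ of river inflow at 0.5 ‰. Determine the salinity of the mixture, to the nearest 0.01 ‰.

Mass of salt is conserved:
salt = 35,400,000×24.2 + 11,000,000×33.4 + 25,800,000×13 + 23,700,000×0.5 = 856,680,000 + 367,400,000 + 335,400,000 + 11,850,000 = 1,571,330,000
volume = 35,400,000 + 11,000,000 + 25,800,000 + 23,700,000 = 95,900,000 m³
S = 1,571,330,000 / 95,900,000 = 16.3851 ‰

16.39 ‰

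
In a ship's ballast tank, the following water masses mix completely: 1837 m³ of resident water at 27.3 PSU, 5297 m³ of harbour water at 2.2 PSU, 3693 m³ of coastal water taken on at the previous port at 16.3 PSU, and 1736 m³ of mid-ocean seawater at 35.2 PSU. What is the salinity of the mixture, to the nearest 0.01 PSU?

Salt balance:
salt = 1,837×27.3 + 5,297×2.2 + 3,693×16.3 + 1,736×35.2 = 50,150.1 + 11,653.4 + 60,195.9 + 61,107.2 = 183,106.6
volume = 1,837 + 5,297 + 3,693 + 1,736 = 12,563 m³
S = 183,106.6 / 12,563 = 14.5751 PSU

14.58 PSU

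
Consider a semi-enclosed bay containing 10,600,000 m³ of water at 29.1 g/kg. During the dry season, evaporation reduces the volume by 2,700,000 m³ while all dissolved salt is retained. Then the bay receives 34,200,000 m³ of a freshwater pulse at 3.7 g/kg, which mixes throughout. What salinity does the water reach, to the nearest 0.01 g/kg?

After evaporation: salt = 10,600,000×29.1 = 308,460,000; volume = 10,600,000 − 2,700,000 = 7,900,000 m³
After mixing: salt = 308,460,000 + 34,200,000×3.7 = 435,000,000; volume = 7,900,000 + 34,200,000 = 42,100,000 m³
S = 435,000,000 / 42,100,000 = 10.3325 g/kg

10.33 g/kg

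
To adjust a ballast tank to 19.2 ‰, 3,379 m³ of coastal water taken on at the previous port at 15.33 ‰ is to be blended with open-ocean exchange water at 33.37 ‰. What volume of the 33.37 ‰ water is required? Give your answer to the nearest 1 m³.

Salt balance: 3,379×15.33 + V×33.37 = (3,379+V)×19.2
51,800.07 + 33.37V = 64,876.8 + 19.2V
13,076.73 = 14.17V
V = 922.85 m³

923 m³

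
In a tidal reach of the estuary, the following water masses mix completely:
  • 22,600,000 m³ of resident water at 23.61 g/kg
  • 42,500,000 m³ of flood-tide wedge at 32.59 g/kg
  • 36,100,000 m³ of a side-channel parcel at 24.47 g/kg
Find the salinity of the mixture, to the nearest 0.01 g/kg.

27.69 g/kg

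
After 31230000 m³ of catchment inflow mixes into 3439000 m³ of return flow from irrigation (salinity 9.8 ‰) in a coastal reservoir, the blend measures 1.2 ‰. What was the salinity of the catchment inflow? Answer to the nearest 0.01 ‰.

0.25 ‰

Salt balance: 3,439,000×9.8 + 31,230,000×S = 34,669,000×1.2
33,702,200 + 31,230,000·S = 41,602,800
S = (41,602,800 − 33,702,200) / 31,230,000 = 0.253 ‰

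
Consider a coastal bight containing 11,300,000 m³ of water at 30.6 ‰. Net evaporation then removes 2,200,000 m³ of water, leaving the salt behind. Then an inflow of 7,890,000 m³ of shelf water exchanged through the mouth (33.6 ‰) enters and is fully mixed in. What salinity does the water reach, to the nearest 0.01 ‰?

35.96 ‰

After evaporation: salt = 11,300,000×30.6 = 345,780,000; volume = 11,300,000 − 2,200,000 = 9,100,000 m³
After mixing: salt = 345,780,000 + 7,890,000×33.6 = 610,884,000; volume = 9,100,000 + 7,890,000 = 16,990,000 m³
S = 610,884,000 / 16,990,000 = 35.9555 ‰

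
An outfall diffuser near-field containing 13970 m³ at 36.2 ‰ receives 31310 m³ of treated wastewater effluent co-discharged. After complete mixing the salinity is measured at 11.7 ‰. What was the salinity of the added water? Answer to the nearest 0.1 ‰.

0.8 ‰

Salt balance: 13,970×36.2 + 31,310×S = 45,280×11.7
505,714 + 31,310·S = 529,776
S = (529,776 − 505,714) / 31,310 = 0.7685 ‰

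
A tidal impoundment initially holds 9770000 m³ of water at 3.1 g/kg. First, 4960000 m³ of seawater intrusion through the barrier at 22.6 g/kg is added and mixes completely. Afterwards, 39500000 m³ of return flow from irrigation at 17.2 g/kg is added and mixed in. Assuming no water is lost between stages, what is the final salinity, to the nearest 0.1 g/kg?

15.2 g/kg

Mass of salt is conserved:
Initial salt = 9,770,000×3.1 = 30,287,000
After stage 1: salt = 30,287,000 + 4,960,000×22.6 = 142,383,000; volume = 14,730,000 m³; S = 9.666 g/kg
After stage 2: salt = 142,383,000 + 39,500,000×17.2 = 821,783,000; volume = 54,230,000 m³
S = 821,783,000 / 54,230,000 = 15.1537 g/kg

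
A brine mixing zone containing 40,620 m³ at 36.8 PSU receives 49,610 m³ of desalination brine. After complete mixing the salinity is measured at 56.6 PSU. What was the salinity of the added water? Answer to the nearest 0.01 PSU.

Salt balance: 40,620×36.8 + 49,610×S = 90,230×56.6
1,494,816 + 49,610·S = 5,107,018
S = (5,107,018 − 1,494,816) / 49,610 = 72.812 PSU

72.81 PSU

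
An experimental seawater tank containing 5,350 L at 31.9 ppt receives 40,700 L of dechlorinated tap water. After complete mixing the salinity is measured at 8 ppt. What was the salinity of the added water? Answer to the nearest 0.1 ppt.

4.9 ppt

Salt balance: 5,350×31.9 + 40,700×S = 46,050×8
170,665 + 40,700·S = 368,400
S = (368,400 − 170,665) / 40,700 = 4.8584 ppt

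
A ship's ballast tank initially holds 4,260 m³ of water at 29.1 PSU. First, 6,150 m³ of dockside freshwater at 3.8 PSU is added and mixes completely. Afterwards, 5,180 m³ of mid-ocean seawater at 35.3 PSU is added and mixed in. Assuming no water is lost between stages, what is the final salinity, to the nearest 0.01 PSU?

21.18 PSU

Weighted by volume,
Initial salt = 4,260×29.1 = 123,966
After stage 1: salt = 123,966 + 6,150×3.8 = 147,336; volume = 10,410 m³; S = 14.153 PSU
After stage 2: salt = 147,336 + 5,180×35.3 = 330,190; volume = 15,590 m³
S = 330,190 / 15,590 = 21.1796 PSU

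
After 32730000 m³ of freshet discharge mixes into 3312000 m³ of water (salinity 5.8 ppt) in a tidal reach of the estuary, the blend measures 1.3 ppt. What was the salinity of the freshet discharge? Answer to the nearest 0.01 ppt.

Salt balance: 3,312,000×5.8 + 32,730,000×S = 36,042,000×1.3
19,209,600 + 32,730,000·S = 46,854,600
S = (46,854,600 − 19,209,600) / 32,730,000 = 0.8446 ppt

0.84 ppt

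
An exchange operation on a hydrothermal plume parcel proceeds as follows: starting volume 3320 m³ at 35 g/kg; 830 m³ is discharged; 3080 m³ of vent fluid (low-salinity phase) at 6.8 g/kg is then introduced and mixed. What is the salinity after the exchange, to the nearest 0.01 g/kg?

19.41 g/kg

Remaining after removal: 2,490 m³ at 35 g/kg (salt = 87,150)
After addition: salt = 87,150 + 3,080×6.8 = 108,094; volume = 5,570 m³
S = 108,094 / 5,570 = 19.4065 g/kg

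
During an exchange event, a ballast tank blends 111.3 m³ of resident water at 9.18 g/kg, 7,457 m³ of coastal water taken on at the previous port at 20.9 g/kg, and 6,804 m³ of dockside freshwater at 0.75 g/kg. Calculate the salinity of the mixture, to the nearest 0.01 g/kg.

11.27 g/kg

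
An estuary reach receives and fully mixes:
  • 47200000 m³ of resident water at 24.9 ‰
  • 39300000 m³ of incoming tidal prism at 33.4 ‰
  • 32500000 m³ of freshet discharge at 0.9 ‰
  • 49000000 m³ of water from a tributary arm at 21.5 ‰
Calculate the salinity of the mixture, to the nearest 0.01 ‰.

21.25 ‰

Mass of salt is conserved:
salt = 47,200,000×24.9 + 39,300,000×33.4 + 32,500,000×0.9 + 49,000,000×21.5 = 1,175,280,000 + 1,312,620,000 + 29,250,000 + 1,053,500,000 = 3,570,650,000
volume = 47,200,000 + 39,300,000 + 32,500,000 + 49,000,000 = 168,000,000 m³
S = 3,570,650,000 / 168,000,000 = 21.2539 ‰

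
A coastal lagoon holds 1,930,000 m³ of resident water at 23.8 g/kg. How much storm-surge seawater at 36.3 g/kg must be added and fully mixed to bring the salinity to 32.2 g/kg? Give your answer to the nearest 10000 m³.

3950000 m³

Salt balance: 1,930,000×23.8 + V×36.3 = (1,930,000+V)×32.2
45,934,000 + 36.3V = 62,146,000 + 32.2V
16,212,000 = 4.1V
V = 3,954,146.34 m³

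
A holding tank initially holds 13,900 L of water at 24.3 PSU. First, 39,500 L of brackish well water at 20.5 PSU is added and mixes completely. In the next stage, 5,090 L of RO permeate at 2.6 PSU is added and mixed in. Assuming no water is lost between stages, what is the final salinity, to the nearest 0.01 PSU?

19.85 PSU

Conserving salt mass:
Initial salt = 13,900×24.3 = 337,770
After stage 1: salt = 337,770 + 39,500×20.5 = 1,147,520; volume = 53,400 L; S = 21.489 PSU
After stage 2: salt = 1,147,520 + 5,090×2.6 = 1,160,754; volume = 58,490 L
S = 1,160,754 / 58,490 = 19.8453 PSU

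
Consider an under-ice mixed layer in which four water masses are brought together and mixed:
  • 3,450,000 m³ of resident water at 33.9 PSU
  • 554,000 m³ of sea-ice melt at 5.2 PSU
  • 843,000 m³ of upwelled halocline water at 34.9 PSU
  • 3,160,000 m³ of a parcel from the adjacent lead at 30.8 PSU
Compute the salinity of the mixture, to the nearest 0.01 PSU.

30.80 PSU

Conserving salt mass:
salt = 3,450,000×33.9 + 554,000×5.2 + 843,000×34.9 + 3,160,000×30.8 = 116,955,000 + 2,880,800 + 29,420,700 + 97,328,000 = 246,584,500
volume = 3,450,000 + 554,000 + 843,000 + 3,160,000 = 8,007,000 m³
S = 246,584,500 / 8,007,000 = 30.7961 PSU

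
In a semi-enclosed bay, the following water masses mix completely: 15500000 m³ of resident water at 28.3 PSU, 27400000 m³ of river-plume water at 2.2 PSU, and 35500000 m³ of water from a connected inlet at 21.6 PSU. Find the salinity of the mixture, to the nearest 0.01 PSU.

16.14 PSU

Conserving salt mass:
salt = 15,500,000×28.3 + 27,400,000×2.2 + 35,500,000×21.6 = 438,650,000 + 60,280,000 + 766,800,000 = 1,265,730,000
volume = 15,500,000 + 27,400,000 + 35,500,000 = 78,400,000 m³
S = 1,265,730,000 / 78,400,000 = 16.1445 PSU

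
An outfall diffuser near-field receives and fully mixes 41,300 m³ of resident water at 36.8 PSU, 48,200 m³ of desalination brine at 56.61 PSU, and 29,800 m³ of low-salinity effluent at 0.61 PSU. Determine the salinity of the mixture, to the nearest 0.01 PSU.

Weighted by volume,
salt = 41,300×36.8 + 48,200×56.61 + 29,800×0.61 = 1,519,840 + 2,728,602 + 18,178 = 4,266,620
volume = 41,300 + 48,200 + 29,800 = 119,300 m³
S = 4,266,620 / 119,300 = 35.7638 PSU

35.76 PSU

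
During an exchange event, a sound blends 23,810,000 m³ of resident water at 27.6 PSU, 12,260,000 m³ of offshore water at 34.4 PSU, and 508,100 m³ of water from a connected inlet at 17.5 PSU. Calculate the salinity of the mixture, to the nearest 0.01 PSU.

Conserving salt mass:
salt = 23,810,000×27.6 + 12,260,000×34.4 + 508,100×17.5 = 657,156,000 + 421,744,000 + 8,891,750 = 1,087,791,750
volume = 23,810,000 + 12,260,000 + 508,100 = 36,578,100 m³
S = 1,087,791,750 / 36,578,100 = 29.7389 PSU

29.74 PSU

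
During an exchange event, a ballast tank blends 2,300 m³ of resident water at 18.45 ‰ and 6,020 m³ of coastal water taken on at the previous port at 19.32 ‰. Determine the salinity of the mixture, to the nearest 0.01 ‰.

19.08 ‰

Conserving salt mass:
salt = 2,300×18.45 + 6,020×19.32 = 42,435 + 116,306.4 = 158,741.4
volume = 2,300 + 6,020 = 8,320 m³
S = 158,741.4 / 8,320 = 19.0795 ‰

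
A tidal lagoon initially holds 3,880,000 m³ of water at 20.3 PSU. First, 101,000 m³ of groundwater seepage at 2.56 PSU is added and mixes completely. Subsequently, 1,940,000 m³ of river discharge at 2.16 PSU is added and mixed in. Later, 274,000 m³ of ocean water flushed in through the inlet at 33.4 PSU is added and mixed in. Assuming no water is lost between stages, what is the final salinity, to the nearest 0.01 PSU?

14.91 PSU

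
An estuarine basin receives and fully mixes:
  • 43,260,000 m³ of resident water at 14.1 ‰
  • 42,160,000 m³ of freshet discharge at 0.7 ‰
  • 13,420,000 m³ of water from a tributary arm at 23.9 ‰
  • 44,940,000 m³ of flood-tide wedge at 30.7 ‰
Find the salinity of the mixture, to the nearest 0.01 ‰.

16.27 ‰

Conserving salt mass:
salt = 43,260,000×14.1 + 42,160,000×0.7 + 13,420,000×23.9 + 44,940,000×30.7 = 609,966,000 + 29,512,000 + 320,738,000 + 1,379,658,000 = 2,339,874,000
volume = 43,260,000 + 42,160,000 + 13,420,000 + 44,940,000 = 143,780,000 m³
S = 2,339,874,000 / 143,780,000 = 16.274 ‰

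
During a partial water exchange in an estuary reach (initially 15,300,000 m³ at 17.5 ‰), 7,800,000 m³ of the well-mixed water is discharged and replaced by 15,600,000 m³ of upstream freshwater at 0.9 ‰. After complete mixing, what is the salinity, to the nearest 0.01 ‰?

Remaining after removal: 7,500,000 m³ at 17.5 ‰ (salt = 131,250,000)
After addition: salt = 131,250,000 + 15,600,000×0.9 = 145,290,000; volume = 23,100,000 m³
S = 145,290,000 / 23,100,000 = 6.2896 ‰

6.29 ‰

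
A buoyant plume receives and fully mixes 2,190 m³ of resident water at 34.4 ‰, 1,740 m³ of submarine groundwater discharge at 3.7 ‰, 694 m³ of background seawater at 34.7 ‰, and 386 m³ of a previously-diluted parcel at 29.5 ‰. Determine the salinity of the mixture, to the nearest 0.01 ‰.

23.40 ‰

Conserving salt mass:
salt = 2,190×34.4 + 1,740×3.7 + 694×34.7 + 386×29.5 = 75,336 + 6,438 + 24,081.8 + 11,387 = 117,242.8
volume = 2,190 + 1,740 + 694 + 386 = 5,010 m³
S = 117,242.8 / 5,010 = 23.4018 ‰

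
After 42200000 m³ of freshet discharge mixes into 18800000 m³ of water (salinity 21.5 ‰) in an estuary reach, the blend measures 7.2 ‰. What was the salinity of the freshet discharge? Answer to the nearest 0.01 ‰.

0.83 ‰

Salt balance: 18,800,000×21.5 + 42,200,000×S = 61,000,000×7.2
404,200,000 + 42,200,000·S = 439,200,000
S = (439,200,000 − 404,200,000) / 42,200,000 = 0.8294 ‰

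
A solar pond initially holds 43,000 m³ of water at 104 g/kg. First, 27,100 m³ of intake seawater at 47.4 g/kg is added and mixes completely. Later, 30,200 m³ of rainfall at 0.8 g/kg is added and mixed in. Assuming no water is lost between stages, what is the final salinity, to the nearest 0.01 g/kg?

Conserving salt mass:
Initial salt = 43,000×104 = 4,472,000
After stage 1: salt = 4,472,000 + 27,100×47.4 = 5,756,540; volume = 70,100 m³; S = 82.119 g/kg
After stage 2: salt = 5,756,540 + 30,200×0.8 = 5,780,700; volume = 100,300 m³
S = 5,780,700 / 100,300 = 57.6341 g/kg

57.63 g/kg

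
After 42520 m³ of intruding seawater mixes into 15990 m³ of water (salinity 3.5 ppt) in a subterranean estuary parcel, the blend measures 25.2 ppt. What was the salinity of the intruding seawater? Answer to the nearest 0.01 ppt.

Salt balance: 15,990×3.5 + 42,520×S = 58,510×25.2
55,965 + 42,520·S = 1,474,452
S = (1,474,452 − 55,965) / 42,520 = 33.3605 ppt

33.36 ppt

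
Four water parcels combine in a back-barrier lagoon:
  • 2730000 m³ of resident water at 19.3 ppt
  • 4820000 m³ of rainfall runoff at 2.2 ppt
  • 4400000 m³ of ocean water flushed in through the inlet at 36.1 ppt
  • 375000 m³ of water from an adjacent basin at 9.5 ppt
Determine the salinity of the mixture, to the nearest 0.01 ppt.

18.31 ppt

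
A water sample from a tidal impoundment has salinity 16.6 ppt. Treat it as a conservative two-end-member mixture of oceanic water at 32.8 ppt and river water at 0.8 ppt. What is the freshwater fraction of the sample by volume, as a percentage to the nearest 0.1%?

Let f be the freshwater fraction. Salt balance per unit volume:
f×0.8 + (1−f)×32.8 = 16.6
f = (32.8 − 16.6) / (32.8 − 0.8) = 16.2/32 = 0.5063

50.6%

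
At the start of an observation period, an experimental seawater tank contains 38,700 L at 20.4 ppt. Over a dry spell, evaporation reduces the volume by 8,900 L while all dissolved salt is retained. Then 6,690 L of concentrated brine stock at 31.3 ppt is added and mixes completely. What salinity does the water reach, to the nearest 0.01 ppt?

After evaporation: salt = 38,700×20.4 = 789,480; volume = 38,700 − 8,900 = 29,800 L
After mixing: salt = 789,480 + 6,690×31.3 = 998,877; volume = 29,800 + 6,690 = 36,490 L
S = 998,877 / 36,490 = 27.374 ppt

27.37 ppt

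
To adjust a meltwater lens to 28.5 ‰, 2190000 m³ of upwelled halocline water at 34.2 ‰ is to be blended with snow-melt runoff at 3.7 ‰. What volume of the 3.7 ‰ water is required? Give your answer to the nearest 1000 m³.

503000 m³

Salt balance: 2,190,000×34.2 + V×3.7 = (2,190,000+V)×28.5
74,898,000 + 3.7V = 62,415,000 + 28.5V
12,483,000 = 24.8V
V = 503,346.77 m³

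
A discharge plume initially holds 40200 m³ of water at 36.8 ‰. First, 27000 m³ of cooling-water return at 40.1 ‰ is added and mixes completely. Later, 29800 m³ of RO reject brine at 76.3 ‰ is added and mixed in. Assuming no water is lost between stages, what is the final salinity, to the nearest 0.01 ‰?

Salt balance:
Initial salt = 40,200×36.8 = 1,479,360
After stage 1: salt = 1,479,360 + 27,000×40.1 = 2,562,060; volume = 67,200 m³; S = 38.126 ‰
After stage 2: salt = 2,562,060 + 29,800×76.3 = 4,835,800; volume = 97,000 m³
S = 4,835,800 / 97,000 = 49.8536 ‰

49.85 ‰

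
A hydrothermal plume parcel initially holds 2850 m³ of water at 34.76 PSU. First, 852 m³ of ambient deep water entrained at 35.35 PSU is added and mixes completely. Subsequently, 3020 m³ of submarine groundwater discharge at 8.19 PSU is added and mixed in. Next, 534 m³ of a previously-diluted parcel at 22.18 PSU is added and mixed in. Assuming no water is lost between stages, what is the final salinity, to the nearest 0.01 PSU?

22.84 PSU

Total salt / total volume:
Initial salt = 2,850×34.76 = 99,066
After stage 1: salt = 99,066 + 852×35.35 = 129,184.2; volume = 3,702 m³; S = 34.896 PSU
After stage 2: salt = 129,184.2 + 3,020×8.19 = 153,918; volume = 6,722 m³; S = 22.898 PSU
After stage 3: salt = 153,918 + 534×22.18 = 165,762.12; volume = 7,256 m³
S = 165,762.12 / 7,256 = 22.8448 PSU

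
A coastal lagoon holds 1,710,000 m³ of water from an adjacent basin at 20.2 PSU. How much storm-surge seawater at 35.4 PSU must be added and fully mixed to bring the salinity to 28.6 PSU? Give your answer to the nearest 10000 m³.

2110000 m³

Salt balance: 1,710,000×20.2 + V×35.4 = (1,710,000+V)×28.6
34,542,000 + 35.4V = 48,906,000 + 28.6V
14,364,000 = 6.8V
V = 2,112,352.94 m³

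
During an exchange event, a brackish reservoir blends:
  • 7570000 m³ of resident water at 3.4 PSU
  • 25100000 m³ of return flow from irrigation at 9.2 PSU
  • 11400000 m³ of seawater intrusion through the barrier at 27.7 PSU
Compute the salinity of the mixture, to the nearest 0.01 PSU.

12.99 PSU

Weighted by volume,
salt = 7,570,000×3.4 + 25,100,000×9.2 + 11,400,000×27.7 = 25,738,000 + 230,920,000 + 315,780,000 = 572,438,000
volume = 7,570,000 + 25,100,000 + 11,400,000 = 44,070,000 m³
S = 572,438,000 / 44,070,000 = 12.9893 PSU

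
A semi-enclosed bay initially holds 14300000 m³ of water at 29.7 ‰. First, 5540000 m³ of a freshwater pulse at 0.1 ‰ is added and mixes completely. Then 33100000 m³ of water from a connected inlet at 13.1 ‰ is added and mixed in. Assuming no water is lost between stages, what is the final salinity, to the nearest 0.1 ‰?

16.2 ‰

Weighted by volume,
Initial salt = 14,300,000×29.7 = 424,710,000
After stage 1: salt = 424,710,000 + 5,540,000×0.1 = 425,264,000; volume = 19,840,000 m³; S = 21.435 ‰
After stage 2: salt = 425,264,000 + 33,100,000×13.1 = 858,874,000; volume = 52,940,000 m³
S = 858,874,000 / 52,940,000 = 16.2235 ‰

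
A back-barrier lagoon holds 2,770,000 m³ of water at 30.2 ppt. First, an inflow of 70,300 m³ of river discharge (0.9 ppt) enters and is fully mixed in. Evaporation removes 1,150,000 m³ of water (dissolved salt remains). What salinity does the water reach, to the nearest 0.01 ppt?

49.53 ppt

After mixing: salt = 2,770,000×30.2 + 70,300×0.9 = 83,717,270; volume = 2,840,300 m³
After evaporation: salt unchanged = 83,717,270; volume = 2,840,300 − 1,150,000 = 1,690,300 m³
S = 83,717,270 / 1,690,300 = 49.5281 ppt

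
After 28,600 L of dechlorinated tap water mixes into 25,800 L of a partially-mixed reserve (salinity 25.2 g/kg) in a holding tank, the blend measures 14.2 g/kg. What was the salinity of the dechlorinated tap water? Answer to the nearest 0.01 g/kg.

4.28 g/kg

Salt balance: 25,800×25.2 + 28,600×S = 54,400×14.2
650,160 + 28,600·S = 772,480
S = (772,480 − 650,160) / 28,600 = 4.2769 g/kg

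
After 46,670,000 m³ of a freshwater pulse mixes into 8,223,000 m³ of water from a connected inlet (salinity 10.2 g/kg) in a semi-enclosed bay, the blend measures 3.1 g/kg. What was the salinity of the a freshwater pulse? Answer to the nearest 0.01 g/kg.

1.85 g/kg

Salt balance: 8,223,000×10.2 + 46,670,000×S = 54,893,000×3.1
83,874,600 + 46,670,000·S = 170,168,300
S = (170,168,300 − 83,874,600) / 46,670,000 = 1.849 g/kg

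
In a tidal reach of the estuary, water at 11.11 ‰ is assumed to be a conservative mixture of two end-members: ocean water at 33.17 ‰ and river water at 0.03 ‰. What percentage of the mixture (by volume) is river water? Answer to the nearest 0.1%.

66.6%

Let f be the freshwater fraction. Salt balance per unit volume:
f×0.03 + (1−f)×33.17 = 11.11
f = (33.17 − 11.11) / (33.17 − 0.03) = 22.06/33.14 = 0.6657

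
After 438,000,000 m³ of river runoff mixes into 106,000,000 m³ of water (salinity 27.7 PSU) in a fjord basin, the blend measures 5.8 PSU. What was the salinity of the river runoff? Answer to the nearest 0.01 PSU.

0.50 PSU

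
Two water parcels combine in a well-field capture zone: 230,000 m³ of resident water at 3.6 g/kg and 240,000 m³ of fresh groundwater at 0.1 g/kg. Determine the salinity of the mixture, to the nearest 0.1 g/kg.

1.8 g/kg

Total salt / total volume:
salt = 230,000×3.6 + 240,000×0.1 = 828,000 + 24,000 = 852,000
volume = 230,000 + 240,000 = 470,000 m³
S = 852,000 / 470,000 = 1.813 g/kg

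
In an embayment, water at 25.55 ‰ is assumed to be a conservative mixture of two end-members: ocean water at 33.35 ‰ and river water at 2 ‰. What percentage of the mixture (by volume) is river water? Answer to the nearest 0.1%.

Let f be the freshwater fraction. Salt balance per unit volume:
f×2 + (1−f)×33.35 = 25.55
f = (33.35 − 25.55) / (33.35 − 2) = 7.8/31.35 = 0.2488

24.9%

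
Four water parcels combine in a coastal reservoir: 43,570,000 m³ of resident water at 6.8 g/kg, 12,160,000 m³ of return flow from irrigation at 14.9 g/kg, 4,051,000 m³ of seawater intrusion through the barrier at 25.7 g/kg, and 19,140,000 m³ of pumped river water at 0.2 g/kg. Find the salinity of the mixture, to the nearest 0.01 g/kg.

Mass of salt is conserved:
salt = 43,570,000×6.8 + 12,160,000×14.9 + 4,051,000×25.7 + 19,140,000×0.2 = 296,276,000 + 181,184,000 + 104,110,700 + 3,828,000 = 585,398,700
volume = 43,570,000 + 12,160,000 + 4,051,000 + 19,140,000 = 78,921,000 m³
S = 585,398,700 / 78,921,000 = 7.4175 g/kg

7.42 g/kg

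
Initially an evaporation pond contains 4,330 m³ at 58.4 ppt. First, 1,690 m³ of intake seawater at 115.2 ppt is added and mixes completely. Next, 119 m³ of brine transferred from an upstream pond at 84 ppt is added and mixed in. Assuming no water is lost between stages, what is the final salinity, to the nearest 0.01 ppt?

74.53 ppt

By conservation of dissolved salt,
Initial salt = 4,330×58.4 = 252,872
After stage 1: salt = 252,872 + 1,690×115.2 = 447,560; volume = 6,020 m³; S = 74.346 ppt
After stage 2: salt = 447,560 + 119×84 = 457,556; volume = 6,139 m³
S = 457,556 / 6,139 = 74.5327 ppt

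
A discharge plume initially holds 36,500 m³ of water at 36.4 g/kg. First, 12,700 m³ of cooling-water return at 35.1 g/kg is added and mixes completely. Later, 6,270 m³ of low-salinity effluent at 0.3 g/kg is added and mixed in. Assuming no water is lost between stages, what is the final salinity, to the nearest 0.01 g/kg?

Salt balance:
Initial salt = 36,500×36.4 = 1,328,600
After stage 1: salt = 1,328,600 + 12,700×35.1 = 1,774,370; volume = 49,200 m³; S = 36.064 g/kg
After stage 2: salt = 1,774,370 + 6,270×0.3 = 1,776,251; volume = 55,470 m³
S = 1,776,251 / 55,470 = 32.0218 g/kg

32.02 g/kg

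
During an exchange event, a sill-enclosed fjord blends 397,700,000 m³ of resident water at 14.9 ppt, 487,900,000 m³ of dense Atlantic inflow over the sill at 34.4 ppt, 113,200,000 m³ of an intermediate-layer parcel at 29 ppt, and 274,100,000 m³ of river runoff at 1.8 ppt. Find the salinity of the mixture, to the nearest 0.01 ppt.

20.81 ppt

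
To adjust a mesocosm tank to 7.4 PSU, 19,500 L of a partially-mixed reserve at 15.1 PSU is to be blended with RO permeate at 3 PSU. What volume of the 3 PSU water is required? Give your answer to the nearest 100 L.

34100 L

Salt balance: 19,500×15.1 + V×3 = (19,500+V)×7.4
294,450 + 3V = 144,300 + 7.4V
150,150 = 4.4V
V = 34,125 L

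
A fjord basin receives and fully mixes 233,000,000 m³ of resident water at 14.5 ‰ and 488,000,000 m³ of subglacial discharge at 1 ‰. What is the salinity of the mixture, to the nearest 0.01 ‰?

Salt balance:
salt = 233,000,000×14.5 + 488,000,000×1 = 3,378,500,000 + 488,000,000 = 3,866,500,000
volume = 233,000,000 + 488,000,000 = 721,000,000 m³
S = 3,866,500,000 / 721,000,000 = 5.3627 ‰

5.36 ‰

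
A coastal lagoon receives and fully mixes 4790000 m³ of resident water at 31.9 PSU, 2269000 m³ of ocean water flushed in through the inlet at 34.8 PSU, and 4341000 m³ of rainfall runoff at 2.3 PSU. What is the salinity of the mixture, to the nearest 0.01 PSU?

21.21 PSU

By conservation of dissolved salt,
salt = 4,790,000×31.9 + 2,269,000×34.8 + 4,341,000×2.3 = 152,801,000 + 78,961,200 + 9,984,300 = 241,746,500
volume = 4,790,000 + 2,269,000 + 4,341,000 = 11,400,000 m³
S = 241,746,500 / 11,400,000 = 21.2058 PSU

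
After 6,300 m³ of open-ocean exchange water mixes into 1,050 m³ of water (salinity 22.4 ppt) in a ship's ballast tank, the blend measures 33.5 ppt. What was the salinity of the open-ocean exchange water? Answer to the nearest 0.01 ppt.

35.35 ppt

Salt balance: 1,050×22.4 + 6,300×S = 7,350×33.5
23,520 + 6,300·S = 246,225
S = (246,225 − 23,520) / 6,300 = 35.35 ppt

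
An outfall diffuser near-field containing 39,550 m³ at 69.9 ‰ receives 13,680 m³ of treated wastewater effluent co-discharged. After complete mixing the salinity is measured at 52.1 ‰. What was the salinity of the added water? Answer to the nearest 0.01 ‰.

0.64 ‰

Salt balance: 39,550×69.9 + 13,680×S = 53,230×52.1
2,764,545 + 13,680·S = 2,773,283
S = (2,773,283 − 2,764,545) / 13,680 = 0.6387 ‰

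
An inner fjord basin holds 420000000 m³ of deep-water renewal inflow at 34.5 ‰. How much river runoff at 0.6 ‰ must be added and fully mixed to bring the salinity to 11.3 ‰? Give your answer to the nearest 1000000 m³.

911000000 m³

Salt balance: 420,000,000×34.5 + V×0.6 = (420,000,000+V)×11.3
14,490,000,000 + 0.6V = 4,746,000,000 + 11.3V
9,744,000,000 = 10.7V
V = 910,654,205.61 m³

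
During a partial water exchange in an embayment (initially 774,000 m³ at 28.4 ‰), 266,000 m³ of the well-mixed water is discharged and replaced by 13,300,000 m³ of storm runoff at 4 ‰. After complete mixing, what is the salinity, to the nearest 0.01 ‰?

Remaining after removal: 508,000 m³ at 28.4 ‰ (salt = 14,427,200)
After addition: salt = 14,427,200 + 13,300,000×4 = 67,627,200; volume = 13,808,000 m³
S = 67,627,200 / 13,808,000 = 4.8977 ‰

4.90 ‰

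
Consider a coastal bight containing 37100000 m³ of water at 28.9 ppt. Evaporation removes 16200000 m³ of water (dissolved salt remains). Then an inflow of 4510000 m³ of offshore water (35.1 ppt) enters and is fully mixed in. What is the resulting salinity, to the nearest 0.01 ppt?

After evaporation: salt = 37,100,000×28.9 = 1,072,190,000; volume = 37,100,000 − 16,200,000 = 20,900,000 m³
After mixing: salt = 1,072,190,000 + 4,510,000×35.1 = 1,230,491,000; volume = 20,900,000 + 4,510,000 = 25,410,000 m³
S = 1,230,491,000 / 25,410,000 = 48.4255 ppt

48.43 ppt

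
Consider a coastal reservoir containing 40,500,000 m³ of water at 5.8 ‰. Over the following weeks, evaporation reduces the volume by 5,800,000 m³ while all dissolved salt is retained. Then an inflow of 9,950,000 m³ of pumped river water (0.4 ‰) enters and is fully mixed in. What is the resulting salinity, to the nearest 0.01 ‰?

5.35 ‰

After evaporation: salt = 40,500,000×5.8 = 234,900,000; volume = 40,500,000 − 5,800,000 = 34,700,000 m³
After mixing: salt = 234,900,000 + 9,950,000×0.4 = 238,880,000; volume = 34,700,000 + 9,950,000 = 44,650,000 m³
S = 238,880,000 / 44,650,000 = 5.3501 ‰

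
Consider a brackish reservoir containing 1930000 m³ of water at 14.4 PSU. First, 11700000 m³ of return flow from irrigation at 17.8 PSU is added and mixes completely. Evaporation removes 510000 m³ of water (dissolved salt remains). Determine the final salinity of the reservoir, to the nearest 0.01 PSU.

After mixing: salt = 1,930,000×14.4 + 11,700,000×17.8 = 236,052,000; volume = 13,630,000 m³
After evaporation: salt unchanged = 236,052,000; volume = 13,630,000 − 510,000 = 13,120,000 m³
S = 236,052,000 / 13,120,000 = 17.9918 PSU

17.99 PSU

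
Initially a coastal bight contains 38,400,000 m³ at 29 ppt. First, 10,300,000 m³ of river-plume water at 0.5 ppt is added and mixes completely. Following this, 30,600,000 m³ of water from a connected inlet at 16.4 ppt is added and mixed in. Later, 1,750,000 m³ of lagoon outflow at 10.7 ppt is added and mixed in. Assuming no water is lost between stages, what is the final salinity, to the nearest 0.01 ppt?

20.23 ppt

Salt balance:
Initial salt = 38,400,000×29 = 1,113,600,000
After stage 1: salt = 1,113,600,000 + 10,300,000×0.5 = 1,118,750,000; volume = 48,700,000 m³; S = 22.972 ppt
After stage 2: salt = 1,118,750,000 + 30,600,000×16.4 = 1,620,590,000; volume = 79,300,000 m³; S = 20.436 ppt
After stage 3: salt = 1,620,590,000 + 1,750,000×10.7 = 1,639,315,000; volume = 81,050,000 m³
S = 1,639,315,000 / 81,050,000 = 20.226 ppt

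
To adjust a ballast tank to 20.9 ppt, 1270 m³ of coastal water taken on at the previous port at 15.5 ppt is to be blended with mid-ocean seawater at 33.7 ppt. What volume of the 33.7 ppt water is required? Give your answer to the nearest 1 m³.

536 m³

Salt balance: 1,270×15.5 + V×33.7 = (1,270+V)×20.9
19,685 + 33.7V = 26,543 + 20.9V
6,858 = 12.8V
V = 535.78 m³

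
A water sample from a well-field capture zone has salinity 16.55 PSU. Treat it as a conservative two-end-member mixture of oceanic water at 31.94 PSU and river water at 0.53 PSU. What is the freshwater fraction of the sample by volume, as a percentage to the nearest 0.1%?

Let f be the freshwater fraction. Salt balance per unit volume:
f×0.53 + (1−f)×31.94 = 16.55
f = (31.94 − 16.55) / (31.94 − 0.53) = 15.39/31.41 = 0.49

49.0%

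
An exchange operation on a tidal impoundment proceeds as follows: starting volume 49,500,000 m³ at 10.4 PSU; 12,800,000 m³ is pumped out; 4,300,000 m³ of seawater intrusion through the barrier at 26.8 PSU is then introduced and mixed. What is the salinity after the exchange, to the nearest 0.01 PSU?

12.12 PSU

Remaining after removal: 36,700,000 m³ at 10.4 PSU (salt = 381,680,000)
After addition: salt = 381,680,000 + 4,300,000×26.8 = 496,920,000; volume = 41,000,000 m³
S = 496,920,000 / 41,000,000 = 12.12 PSU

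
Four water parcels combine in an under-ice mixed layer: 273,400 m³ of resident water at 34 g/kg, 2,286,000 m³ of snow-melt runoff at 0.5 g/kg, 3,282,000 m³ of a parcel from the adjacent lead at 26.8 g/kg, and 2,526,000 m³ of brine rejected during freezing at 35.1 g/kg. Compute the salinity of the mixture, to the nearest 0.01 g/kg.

22.36 g/kg

Mass of salt is conserved:
salt = 273,400×34 + 2,286,000×0.5 + 3,282,000×26.8 + 2,526,000×35.1 = 9,295,600 + 1,143,000 + 87,957,600 + 88,662,600 = 187,058,800
volume = 273,400 + 2,286,000 + 3,282,000 + 2,526,000 = 8,367,400 m³
S = 187,058,800 / 8,367,400 = 22.3557 g/kg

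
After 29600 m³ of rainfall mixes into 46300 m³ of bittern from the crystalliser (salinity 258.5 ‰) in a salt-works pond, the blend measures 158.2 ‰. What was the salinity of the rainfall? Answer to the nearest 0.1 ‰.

Salt balance: 46,300×258.5 + 29,600×S = 75,900×158.2
11,968,550 + 29,600·S = 12,007,380
S = (12,007,380 − 11,968,550) / 29,600 = 1.3118 ‰

1.3 ‰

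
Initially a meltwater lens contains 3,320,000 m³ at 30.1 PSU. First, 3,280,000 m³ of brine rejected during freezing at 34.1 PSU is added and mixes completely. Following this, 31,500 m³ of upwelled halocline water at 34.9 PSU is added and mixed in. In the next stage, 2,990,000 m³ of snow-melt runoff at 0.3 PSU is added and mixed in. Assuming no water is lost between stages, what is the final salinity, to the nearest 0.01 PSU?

Weighted by volume,
Initial salt = 3,320,000×30.1 = 99,932,000
After stage 1: salt = 99,932,000 + 3,280,000×34.1 = 211,780,000; volume = 6,600,000 m³; S = 32.088 PSU
After stage 2: salt = 211,780,000 + 31,500×34.9 = 212,879,350; volume = 6,631,500 m³; S = 32.101 PSU
After stage 3: salt = 212,879,350 + 2,990,000×0.3 = 213,776,350; volume = 9,621,500 m³
S = 213,776,350 / 9,621,500 = 22.2186 PSU

22.22 PSU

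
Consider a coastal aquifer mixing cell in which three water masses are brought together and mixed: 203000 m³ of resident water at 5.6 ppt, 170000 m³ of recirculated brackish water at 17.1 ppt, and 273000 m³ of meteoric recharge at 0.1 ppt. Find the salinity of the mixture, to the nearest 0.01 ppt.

6.30 ppt

Salt balance:
salt = 203,000×5.6 + 170,000×17.1 + 273,000×0.1 = 1,136,800 + 2,907,000 + 27,300 = 4,071,100
volume = 203,000 + 170,000 + 273,000 = 646,000 m³
S = 4,071,100 / 646,000 = 6.302 ppt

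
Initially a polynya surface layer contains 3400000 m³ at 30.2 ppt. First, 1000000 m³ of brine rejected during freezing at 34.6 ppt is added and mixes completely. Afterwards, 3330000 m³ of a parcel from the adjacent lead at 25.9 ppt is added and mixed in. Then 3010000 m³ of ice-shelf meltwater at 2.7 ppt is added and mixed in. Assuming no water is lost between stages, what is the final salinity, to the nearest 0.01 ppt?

21.57 ppt

Weighted by volume,
Initial salt = 3,400,000×30.2 = 102,680,000
After stage 1: salt = 102,680,000 + 1,000,000×34.6 = 137,280,000; volume = 4,400,000 m³; S = 31.2 ppt
After stage 2: salt = 137,280,000 + 3,330,000×25.9 = 223,527,000; volume = 7,730,000 m³; S = 28.917 ppt
After stage 3: salt = 223,527,000 + 3,010,000×2.7 = 231,654,000; volume = 10,740,000 m³
S = 231,654,000 / 10,740,000 = 21.5693 ppt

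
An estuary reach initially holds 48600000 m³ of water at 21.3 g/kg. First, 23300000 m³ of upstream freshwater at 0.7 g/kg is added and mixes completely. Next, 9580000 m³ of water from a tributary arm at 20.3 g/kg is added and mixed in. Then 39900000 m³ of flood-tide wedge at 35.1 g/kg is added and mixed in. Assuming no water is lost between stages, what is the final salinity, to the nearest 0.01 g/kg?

By conservation of dissolved salt,
Initial salt = 48,600,000×21.3 = 1,035,180,000
After stage 1: salt = 1,035,180,000 + 23,300,000×0.7 = 1,051,490,000; volume = 71,900,000 m³; S = 14.624 g/kg
After stage 2: salt = 1,051,490,000 + 9,580,000×20.3 = 1,245,964,000; volume = 81,480,000 m³; S = 15.292 g/kg
After stage 3: salt = 1,245,964,000 + 39,900,000×35.1 = 2,646,454,000; volume = 121,380,000 m³
S = 2,646,454,000 / 121,380,000 = 21.803 g/kg

21.80 g/kg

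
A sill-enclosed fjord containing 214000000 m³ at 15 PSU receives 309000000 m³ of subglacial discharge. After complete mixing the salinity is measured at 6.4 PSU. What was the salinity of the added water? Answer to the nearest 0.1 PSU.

Salt balance: 214,000,000×15 + 309,000,000×S = 523,000,000×6.4
3,210,000,000 + 309,000,000·S = 3,347,200,000
S = (3,347,200,000 − 3,210,000,000) / 309,000,000 = 0.444 PSU

0.4 PSU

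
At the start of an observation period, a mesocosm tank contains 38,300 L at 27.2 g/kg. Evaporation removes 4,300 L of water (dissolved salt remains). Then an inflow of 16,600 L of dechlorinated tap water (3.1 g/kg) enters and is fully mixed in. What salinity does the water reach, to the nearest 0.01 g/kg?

21.61 g/kg

After evaporation: salt = 38,300×27.2 = 1,041,760; volume = 38,300 − 4,300 = 34,000 L
After mixing: salt = 1,041,760 + 16,600×3.1 = 1,093,220; volume = 34,000 + 16,600 = 50,600 L
S = 1,093,220 / 50,600 = 21.6051 g/kg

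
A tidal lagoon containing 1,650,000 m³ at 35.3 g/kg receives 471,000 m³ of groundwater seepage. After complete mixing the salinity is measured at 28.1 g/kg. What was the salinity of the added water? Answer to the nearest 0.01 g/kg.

Salt balance: 1,650,000×35.3 + 471,000×S = 2,121,000×28.1
58,245,000 + 471,000·S = 59,600,100
S = (59,600,100 − 58,245,000) / 471,000 = 2.8771 g/kg

2.88 g/kg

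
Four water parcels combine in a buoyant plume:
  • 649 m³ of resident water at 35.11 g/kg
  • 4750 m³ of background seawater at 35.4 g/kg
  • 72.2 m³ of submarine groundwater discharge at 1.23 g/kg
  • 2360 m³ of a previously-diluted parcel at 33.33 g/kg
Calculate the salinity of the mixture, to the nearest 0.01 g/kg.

34.44 g/kg

Salt balance:
salt = 649×35.11 + 4,750×35.4 + 72.2×1.23 + 2,360×33.33 = 22,786.39 + 168,150 + 88.806 + 78,658.8 = 269,683.996
volume = 649 + 4,750 + 72.2 + 2,360 = 7,831.2 m³
S = 269,683.996 / 7,831.2 = 34.4371 g/kg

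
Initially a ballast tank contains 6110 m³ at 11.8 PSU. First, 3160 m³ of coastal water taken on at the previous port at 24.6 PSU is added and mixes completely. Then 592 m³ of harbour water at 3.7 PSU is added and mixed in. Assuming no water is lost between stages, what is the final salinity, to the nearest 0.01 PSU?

15.42 PSU

Conserving salt mass:
Initial salt = 6,110×11.8 = 72,098
After stage 1: salt = 72,098 + 3,160×24.6 = 149,834; volume = 9,270 m³; S = 16.163 PSU
After stage 2: salt = 149,834 + 592×3.7 = 152,024.4; volume = 9,862 m³
S = 152,024.4 / 9,862 = 15.4152 PSU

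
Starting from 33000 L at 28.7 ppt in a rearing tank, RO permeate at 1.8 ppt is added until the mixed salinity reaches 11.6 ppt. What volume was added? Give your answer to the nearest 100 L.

Salt balance: 33,000×28.7 + V×1.8 = (33,000+V)×11.6
947,100 + 1.8V = 382,800 + 11.6V
564,300 = 9.8V
V = 57,581.63 L

57600 L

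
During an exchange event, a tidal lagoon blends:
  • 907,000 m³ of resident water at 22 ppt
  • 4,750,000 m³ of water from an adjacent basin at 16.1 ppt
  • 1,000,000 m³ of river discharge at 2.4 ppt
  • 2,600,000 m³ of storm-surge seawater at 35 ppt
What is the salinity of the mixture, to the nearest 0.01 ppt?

20.51 ppt

Weighted by volume,
salt = 907,000×22 + 4,750,000×16.1 + 1,000,000×2.4 + 2,600,000×35 = 19,954,000 + 76,475,000 + 2,400,000 + 91,000,000 = 189,829,000
volume = 907,000 + 4,750,000 + 1,000,000 + 2,600,000 = 9,257,000 m³
S = 189,829,000 / 9,257,000 = 20.5065 ppt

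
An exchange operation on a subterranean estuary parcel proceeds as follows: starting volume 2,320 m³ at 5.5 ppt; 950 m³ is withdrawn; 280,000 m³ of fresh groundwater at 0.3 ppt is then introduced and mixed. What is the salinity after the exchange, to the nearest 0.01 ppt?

0.33 ppt

Remaining after removal: 1,370 m³ at 5.5 ppt (salt = 7,535)
After addition: salt = 7,535 + 280,000×0.3 = 91,535; volume = 281,370 m³
S = 91,535 / 281,370 = 0.3253 ppt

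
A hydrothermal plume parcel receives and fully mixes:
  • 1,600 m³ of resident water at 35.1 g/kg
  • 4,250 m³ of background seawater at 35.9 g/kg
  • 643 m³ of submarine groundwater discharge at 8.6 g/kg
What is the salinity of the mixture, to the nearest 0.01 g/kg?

By conservation of dissolved salt,
salt = 1,600×35.1 + 4,250×35.9 + 643×8.6 = 56,160 + 152,575 + 5,529.8 = 214,264.8
volume = 1,600 + 4,250 + 643 = 6,493 m³
S = 214,264.8 / 6,493 = 32.9994 g/kg

33.00 g/kg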